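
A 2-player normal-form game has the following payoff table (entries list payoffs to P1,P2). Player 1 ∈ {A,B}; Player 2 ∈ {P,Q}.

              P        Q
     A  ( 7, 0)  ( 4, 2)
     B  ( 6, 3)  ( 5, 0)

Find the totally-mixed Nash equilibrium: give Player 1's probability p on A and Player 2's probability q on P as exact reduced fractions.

P1 indiff ⇒ q·7+(1-q)·4 = q·6+(1-q)·5 ⇒ q(1) = (1-q)(1) ⇒ q = 1/2
P2 indiff ⇒ p·0+(1-p)·3 = p·2+(1-p)·0 ⇒ p(-2) = (1-p)(-3) ⇒ p = 3/5

P1 mixes 3/5 on A; P2 mixes 1/2 on P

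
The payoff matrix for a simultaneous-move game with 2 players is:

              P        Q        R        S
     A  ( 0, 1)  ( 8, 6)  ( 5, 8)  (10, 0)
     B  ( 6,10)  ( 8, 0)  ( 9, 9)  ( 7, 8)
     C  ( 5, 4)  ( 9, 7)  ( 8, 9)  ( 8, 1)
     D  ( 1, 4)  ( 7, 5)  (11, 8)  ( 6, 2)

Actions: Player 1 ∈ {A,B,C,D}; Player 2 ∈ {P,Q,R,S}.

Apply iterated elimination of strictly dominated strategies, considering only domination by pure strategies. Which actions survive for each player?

P2 drop Q (R beats it: A:8>6 B:9>0 C:9>7 D:8>5)
P2 drop S (P beats it: A:1>0 B:10>8 C:4>1 D:4>2)
P1 drop A (B beats it: P:6>0 R:9>5)
P1 drop C (B beats it: P:6>5 R:9>8)
P1→{B,D} P2→{P,R}

Survivors P1:{B,D} P2:{P,R}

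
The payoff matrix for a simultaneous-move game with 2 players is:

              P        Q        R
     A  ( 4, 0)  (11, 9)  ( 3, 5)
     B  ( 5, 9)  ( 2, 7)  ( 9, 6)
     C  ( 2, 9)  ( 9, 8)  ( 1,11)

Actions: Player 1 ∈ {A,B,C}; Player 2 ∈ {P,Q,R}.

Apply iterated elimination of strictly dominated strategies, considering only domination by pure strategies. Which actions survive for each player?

P1 drop C (A beats it: P:4>2 Q:11>9 R:3>1)
P2 drop R (Q beats it: A:9>5 B:7>6)
P1→{A,B} P2→{P,Q}

Remaining: P1:{A,B} P2:{P,Q}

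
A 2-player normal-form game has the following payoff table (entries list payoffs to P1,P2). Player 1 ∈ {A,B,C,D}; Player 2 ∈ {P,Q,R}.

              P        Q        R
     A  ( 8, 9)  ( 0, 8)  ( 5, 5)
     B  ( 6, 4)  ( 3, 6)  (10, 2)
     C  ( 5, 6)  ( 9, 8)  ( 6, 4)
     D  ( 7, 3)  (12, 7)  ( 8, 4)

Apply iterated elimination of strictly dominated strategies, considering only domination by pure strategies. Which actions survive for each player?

Survivors P1:{A,D} P2:{P,Q}

P1 drop C (D beats it: P:7>5 Q:12>9 R:8>6)
P2 drop R (Q beats it: A:8>5 B:6>2 D:7>4)
P1 drop B (D beats it: P:7>6 Q:12>3)
P1→{A,D} P2→{P,Q}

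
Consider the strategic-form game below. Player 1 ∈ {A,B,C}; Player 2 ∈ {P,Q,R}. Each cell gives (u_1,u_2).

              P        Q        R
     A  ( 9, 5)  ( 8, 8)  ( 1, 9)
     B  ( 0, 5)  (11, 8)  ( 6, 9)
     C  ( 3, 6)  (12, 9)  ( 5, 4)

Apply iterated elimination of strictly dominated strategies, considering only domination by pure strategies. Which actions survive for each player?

P2 drop P (Q beats it: A:8>5 B:8>5 C:9>6)
P1 drop A (B beats it: Q:11>8 R:6>1)
P1→{B,C} P2→{Q,R}

Survivors P1:{B,C} P2:{Q,R}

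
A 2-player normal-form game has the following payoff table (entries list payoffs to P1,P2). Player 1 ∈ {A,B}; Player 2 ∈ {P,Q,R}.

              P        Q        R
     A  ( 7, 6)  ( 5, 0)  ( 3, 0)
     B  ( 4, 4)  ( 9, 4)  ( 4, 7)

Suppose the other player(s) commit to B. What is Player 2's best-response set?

argmax u_2 = {R}

u_2(P vs B) = 4
u_2(Q vs B) = 4
u_2(R vs B) = 7
max payoff 7 at {R}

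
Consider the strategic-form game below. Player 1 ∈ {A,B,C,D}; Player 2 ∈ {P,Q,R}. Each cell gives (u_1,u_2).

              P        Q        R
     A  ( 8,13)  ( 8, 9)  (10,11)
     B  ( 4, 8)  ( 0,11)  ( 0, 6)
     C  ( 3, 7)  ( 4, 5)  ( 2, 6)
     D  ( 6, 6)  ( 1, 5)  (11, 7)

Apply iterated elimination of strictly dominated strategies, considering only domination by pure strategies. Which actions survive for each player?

Remaining: P1:{A,D} P2:{P,R}

P1 drop B (A beats it: P:8>4 Q:8>0 R:10>0)
P1 drop C (A beats it: P:8>3 Q:8>4 R:10>2)
P2 drop Q (P beats it: A:13>9 D:6>5)
P1→{A,D} P2→{P,R}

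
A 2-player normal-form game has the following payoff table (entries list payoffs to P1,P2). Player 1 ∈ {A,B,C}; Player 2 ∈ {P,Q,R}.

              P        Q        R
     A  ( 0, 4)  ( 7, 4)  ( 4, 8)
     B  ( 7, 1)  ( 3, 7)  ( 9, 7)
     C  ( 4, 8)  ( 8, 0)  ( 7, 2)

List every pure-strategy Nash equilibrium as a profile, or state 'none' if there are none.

PSNE = {(B,R)}

(A,P): not NE [P1→B gives 7>0; P2→R gives 8>4]
(A,Q): not NE [P1→C gives 8>7; P2→R gives 8>4]
(A,R): not NE [P1→B gives 9>4]
(B,P): not NE [P2→R gives 7>1]
(B,Q): not NE [P1→C gives 8>3]
(B,R): NE
(C,P): not NE [P1→B gives 7>4]
(C,Q): not NE [P2→P gives 8>0]
(C,R): not NE [P1→B gives 9>7; P2→P gives 8>2]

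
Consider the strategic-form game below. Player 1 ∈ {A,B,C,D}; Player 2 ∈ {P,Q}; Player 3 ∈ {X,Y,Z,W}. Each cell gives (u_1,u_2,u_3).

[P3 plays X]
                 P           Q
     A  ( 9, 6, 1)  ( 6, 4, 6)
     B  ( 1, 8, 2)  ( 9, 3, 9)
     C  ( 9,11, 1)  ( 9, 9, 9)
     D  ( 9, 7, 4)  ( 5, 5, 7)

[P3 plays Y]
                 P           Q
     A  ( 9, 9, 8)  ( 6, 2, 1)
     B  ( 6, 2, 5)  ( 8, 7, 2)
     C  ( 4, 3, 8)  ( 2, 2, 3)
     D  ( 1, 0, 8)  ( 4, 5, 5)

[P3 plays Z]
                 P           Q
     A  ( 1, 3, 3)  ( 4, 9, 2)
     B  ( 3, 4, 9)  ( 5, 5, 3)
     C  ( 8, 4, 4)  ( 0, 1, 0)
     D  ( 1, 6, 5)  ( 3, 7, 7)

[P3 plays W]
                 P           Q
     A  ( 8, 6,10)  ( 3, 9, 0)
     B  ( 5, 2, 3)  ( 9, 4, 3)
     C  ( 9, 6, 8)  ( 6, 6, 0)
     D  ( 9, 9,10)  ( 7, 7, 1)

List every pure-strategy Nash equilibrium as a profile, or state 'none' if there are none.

Nash profiles: (C,P,W), (D,P,W)

(A,P,X): not NE [P3→W gives 10>1]
(A,P,Y): not NE [P3→W gives 10>8]
(A,P,Z): not NE [P1→C gives 8>1; P2→Q gives 9>3; P3→W gives 10>3]
(A,P,W): not NE [P1→D gives 9>8; P2→Q gives 9>6]
(A,Q,X): not NE [P1→C gives 9>6; P2→P gives 6>4]
(A,Q,Y): not NE [P1→B gives 8>6; P2→P gives 9>2; P3→X gives 6>1]
(A,Q,Z): not NE [P1→B gives 5>4; P3→X gives 6>2]
(A,Q,W): not NE [P1→B gives 9>3; P3→X gives 6>0]
(B,P,X): not NE [P1→D gives 9>1; P3→Z gives 9>2]
(B,P,Y): not NE [P1→A gives 9>6; P2→Q gives 7>2; P3→Z gives 9>5]
(B,P,Z): not NE [P1→C gives 8>3; P2→Q gives 5>4]
(B,P,W): not NE [P1→D gives 9>5; P2→Q gives 4>2; P3→Z gives 9>3]
(B,Q,X): not NE [P2→P gives 8>3]
(B,Q,Y): not NE [P3→X gives 9>2]
(B,Q,Z): not NE [P3→X gives 9>3]
(B,Q,W): not NE [P3→X gives 9>3]
(C,P,X): not NE [P3→W gives 8>1]
(C,P,Y): not NE [P1→A gives 9>4]
(C,P,Z): not NE [P3→W gives 8>4]
(C,P,W): NE
(C,Q,X): not NE [P2→P gives 11>9]
(C,Q,Y): not NE [P1→B gives 8>2; P2→P gives 3>2; P3→X gives 9>3]
(C,Q,Z): not NE [P1→B gives 5>0; P2→P gives 4>1; P3→X gives 9>0]
(C,Q,W): not NE [P1→B gives 9>6; P3→X gives 9>0]
(D,P,X): not NE [P3→W gives 10>4]
(D,P,Y): not NE [P1→A gives 9>1; P2→Q gives 5>0; P3→W gives 10>8]
(D,P,Z): not NE [P1→C gives 8>1; P2→Q gives 7>6; P3→W gives 10>5]
(D,P,W): NE
(D,Q,X): not NE [P1→C gives 9>5; P2→P gives 7>5]
(D,Q,Y): not NE [P1→B gives 8>4; P3→Z gives 7>5]
(D,Q,Z): not NE [P1→B gives 5>3]
(D,Q,W): not NE [P1→B gives 9>7; P2→P gives 9>7; P3→Z gives 7>1]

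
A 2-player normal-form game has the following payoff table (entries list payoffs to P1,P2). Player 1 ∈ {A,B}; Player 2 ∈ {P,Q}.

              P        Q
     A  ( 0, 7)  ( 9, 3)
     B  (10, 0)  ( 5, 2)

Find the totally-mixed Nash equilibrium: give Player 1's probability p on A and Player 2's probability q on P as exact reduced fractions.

P1 indiff ⇒ q·0+(1-q)·9 = q·10+(1-q)·5 ⇒ q(-10) = (1-q)(-4) ⇒ q = 2/7
P2 indiff ⇒ p·7+(1-p)·0 = p·3+(1-p)·2 ⇒ p(4) = (1-p)(2) ⇒ p = 1/3

P1 mixes 1/3 on A; P2 mixes 2/7 on P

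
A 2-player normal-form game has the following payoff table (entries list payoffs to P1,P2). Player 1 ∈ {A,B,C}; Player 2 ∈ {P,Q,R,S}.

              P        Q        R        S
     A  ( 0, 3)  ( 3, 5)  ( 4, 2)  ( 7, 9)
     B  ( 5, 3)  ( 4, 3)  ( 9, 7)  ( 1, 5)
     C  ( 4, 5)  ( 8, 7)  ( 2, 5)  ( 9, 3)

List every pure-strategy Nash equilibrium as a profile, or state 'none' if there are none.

NE set: (B,R), (C,Q)

(A,P): not NE [P1→B gives 5>0; P2→S gives 9>3]
(A,Q): not NE [P1→C gives 8>3; P2→S gives 9>5]
(A,R): not NE [P1→B gives 9>4; P2→S gives 9>2]
(A,S): not NE [P1→C gives 9>7]
(B,P): not NE [P2→R gives 7>3]
(B,Q): not NE [P1→C gives 8>4; P2→R gives 7>3]
(B,R): NE
(B,S): not NE [P1→C gives 9>1; P2→R gives 7>5]
(C,P): not NE [P1→B gives 5>4; P2→Q gives 7>5]
(C,Q): NE
(C,R): not NE [P1→B gives 9>2; P2→Q gives 7>5]
(C,S): not NE [P2→Q gives 7>3]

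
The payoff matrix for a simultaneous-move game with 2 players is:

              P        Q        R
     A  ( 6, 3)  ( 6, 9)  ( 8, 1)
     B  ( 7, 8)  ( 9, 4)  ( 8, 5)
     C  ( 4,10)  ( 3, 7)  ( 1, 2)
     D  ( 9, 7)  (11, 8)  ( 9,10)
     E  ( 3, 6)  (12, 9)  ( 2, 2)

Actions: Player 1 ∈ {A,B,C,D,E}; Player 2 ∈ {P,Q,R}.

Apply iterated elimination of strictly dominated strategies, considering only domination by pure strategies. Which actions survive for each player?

Survivors P1:{D,E} P2:{Q,R}

P1 drop A (D beats it: P:9>6 Q:11>6 R:9>8)
P1 drop B (D beats it: P:9>7 Q:11>9 R:9>8)
P1 drop C (D beats it: P:9>4 Q:11>3 R:9>1)
P2 drop P (Q beats it: D:8>7 E:9>6)
P1→{D,E} P2→{Q,R}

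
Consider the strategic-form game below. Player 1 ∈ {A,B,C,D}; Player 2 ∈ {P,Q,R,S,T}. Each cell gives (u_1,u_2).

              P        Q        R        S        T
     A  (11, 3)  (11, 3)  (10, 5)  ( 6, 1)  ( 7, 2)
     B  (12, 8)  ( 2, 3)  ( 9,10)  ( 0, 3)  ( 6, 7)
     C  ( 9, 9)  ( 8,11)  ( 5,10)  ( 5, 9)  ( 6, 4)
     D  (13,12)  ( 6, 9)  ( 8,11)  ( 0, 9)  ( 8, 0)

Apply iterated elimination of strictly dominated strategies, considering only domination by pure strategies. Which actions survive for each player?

Survivors P1:{A,B,D} P2:{P,R}

P1 drop C (A beats it: P:11>9 Q:11>8 R:10>5 S:6>5 T:7>6)
P2 drop Q (R beats it: A:5>3 B:10>3 D:11>9)
P2 drop S (P beats it: A:3>1 B:8>3 D:12>9)
P2 drop T (P beats it: A:3>2 B:8>7 D:12>0)
P1→{A,B,D} P2→{P,R}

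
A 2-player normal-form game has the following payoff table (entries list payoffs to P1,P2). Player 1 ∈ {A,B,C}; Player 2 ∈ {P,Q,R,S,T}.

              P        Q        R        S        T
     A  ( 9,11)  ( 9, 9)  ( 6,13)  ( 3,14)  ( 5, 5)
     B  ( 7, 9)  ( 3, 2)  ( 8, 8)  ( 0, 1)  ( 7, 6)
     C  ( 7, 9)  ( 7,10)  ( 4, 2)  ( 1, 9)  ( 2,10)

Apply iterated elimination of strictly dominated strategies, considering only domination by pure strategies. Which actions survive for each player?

IESDS → P1:{A,B} P2:{P,R,S}

P1 drop C (A beats it: P:9>7 Q:9>7 R:6>4 S:3>1 T:5>2)
P2 drop Q (P beats it: A:11>9 B:9>2)
P2 drop T (P beats it: A:11>5 B:9>6)
P1→{A,B} P2→{P,R,S}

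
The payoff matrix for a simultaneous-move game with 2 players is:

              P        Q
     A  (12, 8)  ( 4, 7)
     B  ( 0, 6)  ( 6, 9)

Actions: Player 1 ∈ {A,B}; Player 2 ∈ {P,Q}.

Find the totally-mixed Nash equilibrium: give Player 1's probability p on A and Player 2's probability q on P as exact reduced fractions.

p=3/4, q=1/7

P1 indiff ⇒ q·12+(1-q)·4 = q·0+(1-q)·6 ⇒ q(12) = (1-q)(2) ⇒ q = 1/7
P2 indiff ⇒ p·8+(1-p)·6 = p·7+(1-p)·9 ⇒ p(1) = (1-p)(3) ⇒ p = 3/4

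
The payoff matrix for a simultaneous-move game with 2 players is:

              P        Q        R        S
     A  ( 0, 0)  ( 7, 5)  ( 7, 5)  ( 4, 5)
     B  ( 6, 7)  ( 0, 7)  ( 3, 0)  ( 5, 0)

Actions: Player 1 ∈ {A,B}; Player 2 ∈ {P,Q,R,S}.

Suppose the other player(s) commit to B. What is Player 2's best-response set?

u_2(P vs B) = 7
u_2(Q vs B) = 7
u_2(R vs B) = 0
u_2(S vs B) = 0
max payoff 7 at {P,Q}

argmax u_2 = {P,Q}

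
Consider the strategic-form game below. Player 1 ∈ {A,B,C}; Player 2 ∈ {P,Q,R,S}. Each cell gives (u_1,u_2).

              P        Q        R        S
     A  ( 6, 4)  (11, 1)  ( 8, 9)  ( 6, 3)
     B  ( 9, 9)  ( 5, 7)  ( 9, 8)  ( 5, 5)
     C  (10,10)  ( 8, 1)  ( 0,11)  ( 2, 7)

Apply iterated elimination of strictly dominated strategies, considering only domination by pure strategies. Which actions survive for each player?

P2 drop Q (P beats it: A:4>1 B:9>7 C:10>1)
P2 drop S (P beats it: A:4>3 B:9>5 C:10>7)
P1 drop A (B beats it: P:9>6 R:9>8)
P1→{B,C} P2→{P,R}

IESDS → P1:{B,C} P2:{P,R}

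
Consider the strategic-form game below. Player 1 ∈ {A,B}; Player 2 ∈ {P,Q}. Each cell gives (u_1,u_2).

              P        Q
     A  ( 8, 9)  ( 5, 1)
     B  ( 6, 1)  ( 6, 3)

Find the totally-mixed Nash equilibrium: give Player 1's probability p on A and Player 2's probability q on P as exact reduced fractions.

P1 indiff ⇒ q·8+(1-q)·5 = q·6+(1-q)·6 ⇒ q(2) = (1-q)(1) ⇒ q = 1/3
P2 indiff ⇒ p·9+(1-p)·1 = p·1+(1-p)·3 ⇒ p(8) = (1-p)(2) ⇒ p = 1/5

p=1/5, q=1/3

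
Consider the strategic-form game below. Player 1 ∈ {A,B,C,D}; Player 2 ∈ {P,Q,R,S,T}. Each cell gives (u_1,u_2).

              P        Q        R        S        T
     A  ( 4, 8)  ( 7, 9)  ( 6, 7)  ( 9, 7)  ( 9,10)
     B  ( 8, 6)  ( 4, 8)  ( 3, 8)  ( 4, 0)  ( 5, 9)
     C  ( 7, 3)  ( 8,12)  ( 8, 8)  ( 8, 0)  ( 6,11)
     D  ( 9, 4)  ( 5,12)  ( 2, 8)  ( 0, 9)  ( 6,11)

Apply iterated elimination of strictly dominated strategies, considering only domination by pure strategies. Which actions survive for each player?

P2 drop P (Q beats it: A:9>8 B:8>6 C:12>3 D:12>4)
P1 drop B (A beats it: Q:7>4 R:6>3 S:9>4 T:9>5)
P1 drop D (A beats it: Q:7>5 R:6>2 S:9>0 T:9>6)
P2 drop R (Q beats it: A:9>7 C:12>8)
P2 drop S (Q beats it: A:9>7 C:12>0)
P1→{A,C} P2→{Q,T}

IESDS → P1:{A,C} P2:{Q,T}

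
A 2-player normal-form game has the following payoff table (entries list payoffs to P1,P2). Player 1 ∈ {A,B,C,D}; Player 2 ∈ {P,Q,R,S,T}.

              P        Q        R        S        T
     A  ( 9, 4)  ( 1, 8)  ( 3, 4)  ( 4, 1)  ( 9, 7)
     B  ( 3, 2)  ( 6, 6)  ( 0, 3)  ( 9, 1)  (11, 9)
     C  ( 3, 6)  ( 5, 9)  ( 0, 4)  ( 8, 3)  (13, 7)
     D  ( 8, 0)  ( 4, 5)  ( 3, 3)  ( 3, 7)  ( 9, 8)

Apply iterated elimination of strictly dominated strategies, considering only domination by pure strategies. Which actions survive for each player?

Survivors P1:{B,C} P2:{Q,T}

P2 drop P (Q beats it: A:8>4 B:6>2 C:9>6 D:5>0)
P2 drop R (Q beats it: A:8>4 B:6>3 C:9>4 D:5>3)
P1 drop A (B beats it: Q:6>1 S:9>4 T:11>9)
P1 drop D (B beats it: Q:6>4 S:9>3 T:11>9)
P2 drop S (Q beats it: B:6>1 C:9>3)
P1→{B,C} P2→{Q,T}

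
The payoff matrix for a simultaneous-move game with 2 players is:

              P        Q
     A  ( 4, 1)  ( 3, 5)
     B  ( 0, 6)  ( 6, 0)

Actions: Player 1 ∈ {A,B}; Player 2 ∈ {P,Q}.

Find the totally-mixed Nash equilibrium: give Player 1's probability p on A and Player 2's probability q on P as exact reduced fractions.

(p,q) = (3/5, 3/7)

P1 indiff ⇒ q·4+(1-q)·3 = q·0+(1-q)·6 ⇒ q(4) = (1-q)(3) ⇒ q = 3/7
P2 indiff ⇒ p·1+(1-p)·6 = p·5+(1-p)·0 ⇒ p(-4) = (1-p)(-6) ⇒ p = 3/5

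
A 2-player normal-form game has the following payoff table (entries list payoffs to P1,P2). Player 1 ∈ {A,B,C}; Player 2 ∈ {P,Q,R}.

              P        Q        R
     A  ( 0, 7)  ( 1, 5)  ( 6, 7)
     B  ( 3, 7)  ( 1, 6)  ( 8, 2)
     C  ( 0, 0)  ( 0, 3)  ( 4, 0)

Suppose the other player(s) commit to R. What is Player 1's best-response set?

u_1(A vs R) = 6
u_1(B vs R) = 8
u_1(C vs R) = 4
max payoff 8 at {B}

P1 best: {B}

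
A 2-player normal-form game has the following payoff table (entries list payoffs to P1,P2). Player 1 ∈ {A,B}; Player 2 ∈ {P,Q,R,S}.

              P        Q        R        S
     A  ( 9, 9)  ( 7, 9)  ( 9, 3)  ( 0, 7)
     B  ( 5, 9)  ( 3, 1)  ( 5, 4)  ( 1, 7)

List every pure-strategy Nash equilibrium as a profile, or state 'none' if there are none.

(A,P): NE
(A,Q): NE
(A,R): not NE [P2→Q gives 9>3]
(A,S): not NE [P1→B gives 1>0; P2→Q gives 9>7]
(B,P): not NE [P1→A gives 9>5]
(B,Q): not NE [P1→A gives 7>3; P2→P gives 9>1]
(B,R): not NE [P1→A gives 9>5; P2→P gives 9>4]
(B,S): not NE [P2→P gives 9>7]

NE set: (A,P), (A,Q)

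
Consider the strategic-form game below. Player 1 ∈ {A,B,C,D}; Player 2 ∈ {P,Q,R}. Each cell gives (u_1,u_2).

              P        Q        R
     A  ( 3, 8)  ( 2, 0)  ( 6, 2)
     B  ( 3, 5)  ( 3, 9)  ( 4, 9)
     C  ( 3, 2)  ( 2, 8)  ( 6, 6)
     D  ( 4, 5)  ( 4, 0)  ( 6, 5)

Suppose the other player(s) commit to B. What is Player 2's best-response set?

u_2(P vs B) = 5
u_2(Q vs B) = 9
u_2(R vs B) = 9
max payoff 9 at {Q,R}

BR_2 = {Q,R}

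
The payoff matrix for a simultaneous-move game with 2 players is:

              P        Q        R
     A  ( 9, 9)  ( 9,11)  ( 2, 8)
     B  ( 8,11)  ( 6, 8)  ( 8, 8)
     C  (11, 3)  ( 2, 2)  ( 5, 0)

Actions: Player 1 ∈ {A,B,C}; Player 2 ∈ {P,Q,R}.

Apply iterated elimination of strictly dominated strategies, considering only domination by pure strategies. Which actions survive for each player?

P2 drop R (P beats it: A:9>8 B:11>8 C:3>0)
P1 drop B (A beats it: P:9>8 Q:9>6)
P1→{A,C} P2→{P,Q}

Remaining: P1:{A,C} P2:{P,Q}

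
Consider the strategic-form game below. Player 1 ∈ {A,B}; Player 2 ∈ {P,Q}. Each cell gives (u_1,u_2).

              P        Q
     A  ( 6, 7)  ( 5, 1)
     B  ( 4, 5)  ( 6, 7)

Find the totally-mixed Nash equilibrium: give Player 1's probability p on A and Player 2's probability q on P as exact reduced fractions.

P1 indiff ⇒ q·6+(1-q)·5 = q·4+(1-q)·6 ⇒ q(2) = (1-q)(1) ⇒ q = 1/3
P2 indiff ⇒ p·7+(1-p)·5 = p·1+(1-p)·7 ⇒ p(6) = (1-p)(2) ⇒ p = 1/4

(p,q) = (1/4, 1/3)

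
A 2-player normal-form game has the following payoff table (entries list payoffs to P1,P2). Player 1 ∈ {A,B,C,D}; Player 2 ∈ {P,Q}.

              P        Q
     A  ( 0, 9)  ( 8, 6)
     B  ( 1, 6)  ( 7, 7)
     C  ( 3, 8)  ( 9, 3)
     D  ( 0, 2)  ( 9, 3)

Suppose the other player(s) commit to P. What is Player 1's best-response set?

u_1(A vs P) = 0
u_1(B vs P) = 1
u_1(C vs P) = 3
u_1(D vs P) = 0
max payoff 3 at {C}

P1 best: {C}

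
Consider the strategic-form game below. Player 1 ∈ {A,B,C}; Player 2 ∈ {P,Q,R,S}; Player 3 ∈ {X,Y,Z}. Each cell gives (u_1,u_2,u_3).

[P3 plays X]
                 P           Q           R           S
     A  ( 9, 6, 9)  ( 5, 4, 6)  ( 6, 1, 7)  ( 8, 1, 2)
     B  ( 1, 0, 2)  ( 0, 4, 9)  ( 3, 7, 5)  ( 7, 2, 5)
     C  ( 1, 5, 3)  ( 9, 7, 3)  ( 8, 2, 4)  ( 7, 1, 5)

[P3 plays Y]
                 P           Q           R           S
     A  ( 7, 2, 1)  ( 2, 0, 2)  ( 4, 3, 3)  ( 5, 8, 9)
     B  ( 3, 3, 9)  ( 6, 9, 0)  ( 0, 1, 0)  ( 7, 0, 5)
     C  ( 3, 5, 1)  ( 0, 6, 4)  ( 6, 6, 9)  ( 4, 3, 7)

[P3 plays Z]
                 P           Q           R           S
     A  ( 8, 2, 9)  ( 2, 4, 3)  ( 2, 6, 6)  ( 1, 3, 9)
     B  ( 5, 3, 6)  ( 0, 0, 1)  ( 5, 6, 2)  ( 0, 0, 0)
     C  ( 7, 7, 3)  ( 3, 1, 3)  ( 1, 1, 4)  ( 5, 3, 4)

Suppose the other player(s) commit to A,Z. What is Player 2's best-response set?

u_2(P vs A,Z) = 2
u_2(Q vs A,Z) = 4
u_2(R vs A,Z) = 6
u_2(S vs A,Z) = 3
max payoff 6 at {R}

BR_2 = {R}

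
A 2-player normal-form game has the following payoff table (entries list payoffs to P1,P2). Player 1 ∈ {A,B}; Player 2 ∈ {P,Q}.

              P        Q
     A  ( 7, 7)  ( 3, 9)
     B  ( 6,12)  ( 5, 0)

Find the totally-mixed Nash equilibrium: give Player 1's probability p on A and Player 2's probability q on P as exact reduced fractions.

P1 indiff ⇒ q·7+(1-q)·3 = q·6+(1-q)·5 ⇒ q(1) = (1-q)(2) ⇒ q = 2/3
P2 indiff ⇒ p·7+(1-p)·12 = p·9+(1-p)·0 ⇒ p(-2) = (1-p)(-12) ⇒ p = 6/7

(p,q) = (6/7, 2/3)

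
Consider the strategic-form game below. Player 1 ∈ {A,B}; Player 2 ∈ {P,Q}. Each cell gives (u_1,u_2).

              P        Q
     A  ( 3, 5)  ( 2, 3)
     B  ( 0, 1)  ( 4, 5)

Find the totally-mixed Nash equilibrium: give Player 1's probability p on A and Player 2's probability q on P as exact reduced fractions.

P1 indiff ⇒ q·3+(1-q)·2 = q·0+(1-q)·4 ⇒ q(3) = (1-q)(2) ⇒ q = 2/5
P2 indiff ⇒ p·5+(1-p)·1 = p·3+(1-p)·5 ⇒ p(2) = (1-p)(4) ⇒ p = 2/3

P1 mixes 2/3 on A; P2 mixes 2/5 on P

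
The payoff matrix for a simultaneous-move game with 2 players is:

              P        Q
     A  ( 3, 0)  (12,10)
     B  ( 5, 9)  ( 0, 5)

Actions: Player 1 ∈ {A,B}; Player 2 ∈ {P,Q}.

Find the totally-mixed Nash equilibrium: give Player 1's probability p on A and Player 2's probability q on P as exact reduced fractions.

P1 indiff ⇒ q·3+(1-q)·12 = q·5+(1-q)·0 ⇒ q(-2) = (1-q)(-12) ⇒ q = 6/7
P2 indiff ⇒ p·0+(1-p)·9 = p·10+(1-p)·5 ⇒ p(-10) = (1-p)(-4) ⇒ p = 2/7

p=2/7, q=6/7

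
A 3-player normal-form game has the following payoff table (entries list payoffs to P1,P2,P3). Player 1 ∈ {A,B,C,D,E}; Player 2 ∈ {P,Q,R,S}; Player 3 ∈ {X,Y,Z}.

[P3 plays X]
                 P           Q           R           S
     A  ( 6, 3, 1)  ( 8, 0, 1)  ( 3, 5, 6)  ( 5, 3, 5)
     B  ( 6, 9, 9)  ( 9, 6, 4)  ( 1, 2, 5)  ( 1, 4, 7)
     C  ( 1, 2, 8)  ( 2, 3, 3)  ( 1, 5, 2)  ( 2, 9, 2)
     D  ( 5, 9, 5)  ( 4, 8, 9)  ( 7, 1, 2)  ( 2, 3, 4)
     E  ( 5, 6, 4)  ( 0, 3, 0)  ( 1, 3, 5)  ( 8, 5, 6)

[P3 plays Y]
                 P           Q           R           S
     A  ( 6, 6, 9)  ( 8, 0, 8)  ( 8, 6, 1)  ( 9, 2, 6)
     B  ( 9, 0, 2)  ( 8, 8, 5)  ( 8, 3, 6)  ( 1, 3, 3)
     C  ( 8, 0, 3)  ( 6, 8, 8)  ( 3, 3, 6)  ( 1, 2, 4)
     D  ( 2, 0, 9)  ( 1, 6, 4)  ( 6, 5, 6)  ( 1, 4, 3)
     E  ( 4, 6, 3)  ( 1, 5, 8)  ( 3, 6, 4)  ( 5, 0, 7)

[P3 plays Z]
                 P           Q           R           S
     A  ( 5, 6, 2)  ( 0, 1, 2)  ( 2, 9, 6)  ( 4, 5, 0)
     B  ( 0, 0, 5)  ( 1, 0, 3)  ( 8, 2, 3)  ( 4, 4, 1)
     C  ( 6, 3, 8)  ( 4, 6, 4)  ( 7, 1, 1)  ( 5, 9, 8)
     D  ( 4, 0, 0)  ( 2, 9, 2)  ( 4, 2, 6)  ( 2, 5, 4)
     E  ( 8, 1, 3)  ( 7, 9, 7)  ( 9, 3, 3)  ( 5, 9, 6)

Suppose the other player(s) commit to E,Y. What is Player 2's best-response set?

argmax u_2 = {P,R}

u_2(P vs E,Y) = 6
u_2(Q vs E,Y) = 5
u_2(R vs E,Y) = 6
u_2(S vs E,Y) = 0
max payoff 6 at {P,R}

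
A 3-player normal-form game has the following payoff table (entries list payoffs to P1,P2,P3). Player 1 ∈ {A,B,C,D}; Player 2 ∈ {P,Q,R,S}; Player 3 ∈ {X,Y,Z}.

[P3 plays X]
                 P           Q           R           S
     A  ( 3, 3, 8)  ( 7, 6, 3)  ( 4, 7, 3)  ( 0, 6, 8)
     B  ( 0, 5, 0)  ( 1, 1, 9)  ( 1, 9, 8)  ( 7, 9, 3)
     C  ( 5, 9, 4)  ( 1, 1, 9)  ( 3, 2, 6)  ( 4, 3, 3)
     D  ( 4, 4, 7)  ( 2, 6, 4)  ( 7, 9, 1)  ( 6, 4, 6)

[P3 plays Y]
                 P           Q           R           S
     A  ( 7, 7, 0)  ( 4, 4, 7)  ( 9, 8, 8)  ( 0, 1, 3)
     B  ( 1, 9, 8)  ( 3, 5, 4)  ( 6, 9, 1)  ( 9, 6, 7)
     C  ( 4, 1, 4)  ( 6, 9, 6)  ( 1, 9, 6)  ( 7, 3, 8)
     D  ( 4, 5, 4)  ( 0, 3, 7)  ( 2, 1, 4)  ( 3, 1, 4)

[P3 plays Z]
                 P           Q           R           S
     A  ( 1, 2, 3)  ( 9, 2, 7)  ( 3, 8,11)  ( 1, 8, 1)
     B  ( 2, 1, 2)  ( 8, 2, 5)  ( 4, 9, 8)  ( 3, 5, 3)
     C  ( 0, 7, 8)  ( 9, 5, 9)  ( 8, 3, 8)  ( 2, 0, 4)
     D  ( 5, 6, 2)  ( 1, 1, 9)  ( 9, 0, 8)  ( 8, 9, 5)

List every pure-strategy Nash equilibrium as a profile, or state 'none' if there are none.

(A,P,X): not NE [P1→C gives 5>3; P2→R gives 7>3]
(A,P,Y): not NE [P2→R gives 8>7; P3→X gives 8>0]
(A,P,Z): not NE [P1→D gives 5>1; P2→S gives 8>2; P3→X gives 8>3]
(A,Q,X): not NE [P2→R gives 7>6; P3→Z gives 7>3]
(A,Q,Y): not NE [P1→C gives 6>4; P2→R gives 8>4]
(A,Q,Z): not NE [P2→S gives 8>2]
(A,R,X): not NE [P1→D gives 7>4; P3→Z gives 11>3]
(A,R,Y): not NE [P3→Z gives 11>8]
(A,R,Z): not NE [P1→D gives 9>3]
(A,S,X): not NE [P1→B gives 7>0; P2→R gives 7>6]
(A,S,Y): not NE [P1→B gives 9>0; P2→R gives 8>1; P3→X gives 8>3]
(A,S,Z): not NE [P1→D gives 8>1; P3→X gives 8>1]
(B,P,X): not NE [P1→C gives 5>0; P2→S gives 9>5; P3→Y gives 8>0]
(B,P,Y): not NE [P1→A gives 7>1]
(B,P,Z): not NE [P1→D gives 5>2; P2→R gives 9>1; P3→Y gives 8>2]
(B,Q,X): not NE [P1→A gives 7>1; P2→S gives 9>1]
(B,Q,Y): not NE [P1→C gives 6>3; P2→R gives 9>5; P3→X gives 9>4]
(B,Q,Z): not NE [P1→C gives 9>8; P2→R gives 9>2; P3→X gives 9>5]
(B,R,X): not NE [P1→D gives 7>1]
(B,R,Y): not NE [P1→A gives 9>6; P3→Z gives 8>1]
(B,R,Z): not NE [P1→D gives 9>4]
(B,S,X): not NE [P3→Y gives 7>3]
(B,S,Y): not NE [P2→R gives 9>6]
(B,S,Z): not NE [P1→D gives 8>3; P2→R gives 9>5; P3→Y gives 7>3]
(C,P,X): not NE [P3→Z gives 8>4]
(C,P,Y): not NE [P1→A gives 7>4; P2→R gives 9>1; P3→Z gives 8>4]
(C,P,Z): not NE [P1→D gives 5>0]
(C,Q,X): not NE [P1→A gives 7>1; P2→P gives 9>1]
(C,Q,Y): not NE [P3→Z gives 9>6]
(C,Q,Z): not NE [P2→P gives 7>5]
(C,R,X): not NE [P1→D gives 7>3; P2→P gives 9>2; P3→Z gives 8>6]
(C,R,Y): not NE [P1→A gives 9>1; P3→Z gives 8>6]
(C,R,Z): not NE [P1→D gives 9>8; P2→P gives 7>3]
(C,S,X): not NE [P1→B gives 7>4; P2→P gives 9>3; P3→Y gives 8>3]
(C,S,Y): not NE [P1→B gives 9>7; P2→R gives 9>3]
(C,S,Z): not NE [P1→D gives 8>2; P2→P gives 7>0; P3→Y gives 8>4]
(D,P,X): not NE [P1→C gives 5>4; P2→R gives 9>4]
(D,P,Y): not NE [P1→A gives 7>4; P3→X gives 7>4]
(D,P,Z): not NE [P2→S gives 9>6; P3→X gives 7>2]
(D,Q,X): not NE [P1→A gives 7>2; P2→R gives 9>6; P3→Z gives 9>4]
(D,Q,Y): not NE [P1→C gives 6>0; P2→P gives 5>3; P3→Z gives 9>7]
(D,Q,Z): not NE [P1→C gives 9>1; P2→S gives 9>1]
(D,R,X): not NE [P3→Z gives 8>1]
(D,R,Y): not NE [P1→A gives 9>2; P2→P gives 5>1; P3→Z gives 8>4]
(D,R,Z): not NE [P2→S gives 9>0]
(D,S,X): not NE [P1→B gives 7>6; P2→R gives 9>4]
(D,S,Y): not NE [P1→B gives 9>3; P2→P gives 5>1; P3→X gives 6>4]
(D,S,Z): not NE [P3→X gives 6>5]

Equilibria: none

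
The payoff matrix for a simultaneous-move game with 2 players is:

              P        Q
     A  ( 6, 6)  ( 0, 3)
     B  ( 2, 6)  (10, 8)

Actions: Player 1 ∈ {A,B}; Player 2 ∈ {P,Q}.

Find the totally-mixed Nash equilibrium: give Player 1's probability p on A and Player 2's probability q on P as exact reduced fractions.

P1 indiff ⇒ q·6+(1-q)·0 = q·2+(1-q)·10 ⇒ q(4) = (1-q)(10) ⇒ q = 5/7
P2 indiff ⇒ p·6+(1-p)·6 = p·3+(1-p)·8 ⇒ p(3) = (1-p)(2) ⇒ p = 2/5

p=2/5, q=5/7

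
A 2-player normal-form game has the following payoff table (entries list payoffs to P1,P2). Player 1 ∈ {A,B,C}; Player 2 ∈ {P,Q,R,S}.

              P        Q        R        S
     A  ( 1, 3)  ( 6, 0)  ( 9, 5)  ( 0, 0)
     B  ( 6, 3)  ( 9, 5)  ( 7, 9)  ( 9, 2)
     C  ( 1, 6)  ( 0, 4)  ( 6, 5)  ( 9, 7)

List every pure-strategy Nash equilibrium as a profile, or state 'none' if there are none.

(A,P): not NE [P1→B gives 6>1; P2→R gives 5>3]
(A,Q): not NE [P1→B gives 9>6; P2→R gives 5>0]
(A,R): NE
(A,S): not NE [P1→C gives 9>0; P2→R gives 5>0]
(B,P): not NE [P2→R gives 9>3]
(B,Q): not NE [P2→R gives 9>5]
(B,R): not NE [P1→A gives 9>7]
(B,S): not NE [P2→R gives 9>2]
(C,P): not NE [P1→B gives 6>1; P2→S gives 7>6]
(C,Q): not NE [P1→B gives 9>0; P2→S gives 7>4]
(C,R): not NE [P1→A gives 9>6; P2→S gives 7>5]
(C,S): NE

NE set: (A,R), (C,S)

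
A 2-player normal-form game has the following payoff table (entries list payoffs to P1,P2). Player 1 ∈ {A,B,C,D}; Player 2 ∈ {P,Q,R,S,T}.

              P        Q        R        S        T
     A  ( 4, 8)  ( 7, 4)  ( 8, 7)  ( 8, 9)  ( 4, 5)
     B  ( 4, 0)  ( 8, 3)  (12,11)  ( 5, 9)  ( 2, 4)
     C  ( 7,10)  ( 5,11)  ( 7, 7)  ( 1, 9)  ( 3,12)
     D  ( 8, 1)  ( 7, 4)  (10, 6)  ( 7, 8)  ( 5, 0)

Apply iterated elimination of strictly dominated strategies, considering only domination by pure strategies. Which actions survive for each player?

P1 drop C (D beats it: P:8>7 Q:7>5 R:10>7 S:7>1 T:5>3)
P2 drop P (S beats it: A:9>8 B:9>0 D:8>1)
P2 drop Q (R beats it: A:7>4 B:11>3 D:6>4)
P2 drop T (R beats it: A:7>5 B:11>4 D:6>0)
P1→{A,B,D} P2→{R,S}

Survivors P1:{A,B,D} P2:{R,S}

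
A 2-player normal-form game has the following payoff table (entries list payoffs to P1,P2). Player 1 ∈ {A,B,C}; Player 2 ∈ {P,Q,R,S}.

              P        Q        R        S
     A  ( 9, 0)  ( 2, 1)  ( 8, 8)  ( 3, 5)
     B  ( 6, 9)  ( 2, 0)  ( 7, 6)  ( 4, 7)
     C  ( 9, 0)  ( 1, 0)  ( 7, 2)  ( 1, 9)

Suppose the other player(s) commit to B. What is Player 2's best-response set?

P2 best: {P}

u_2(P vs B) = 9
u_2(Q vs B) = 0
u_2(R vs B) = 6
u_2(S vs B) = 7
max payoff 9 at {P}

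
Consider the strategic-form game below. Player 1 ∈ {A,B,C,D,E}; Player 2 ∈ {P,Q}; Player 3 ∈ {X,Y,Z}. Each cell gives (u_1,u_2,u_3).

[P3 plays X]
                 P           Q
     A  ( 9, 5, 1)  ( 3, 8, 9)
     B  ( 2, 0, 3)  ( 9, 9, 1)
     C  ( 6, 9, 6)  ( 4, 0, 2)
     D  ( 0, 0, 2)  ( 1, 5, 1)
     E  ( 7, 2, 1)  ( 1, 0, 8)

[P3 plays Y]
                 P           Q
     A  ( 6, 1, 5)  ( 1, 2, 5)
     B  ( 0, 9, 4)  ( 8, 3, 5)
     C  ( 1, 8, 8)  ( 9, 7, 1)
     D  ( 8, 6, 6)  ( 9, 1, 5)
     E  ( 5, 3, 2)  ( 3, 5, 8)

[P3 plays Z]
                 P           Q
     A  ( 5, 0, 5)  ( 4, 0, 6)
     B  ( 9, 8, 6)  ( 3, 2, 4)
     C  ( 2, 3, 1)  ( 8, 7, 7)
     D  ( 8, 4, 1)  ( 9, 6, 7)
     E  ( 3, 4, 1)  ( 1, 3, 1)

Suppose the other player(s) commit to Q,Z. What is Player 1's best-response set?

BR_1 = {D}

u_1(A vs Q,Z) = 4
u_1(B vs Q,Z) = 3
u_1(C vs Q,Z) = 8
u_1(D vs Q,Z) = 9
u_1(E vs Q,Z) = 1
max payoff 9 at {D}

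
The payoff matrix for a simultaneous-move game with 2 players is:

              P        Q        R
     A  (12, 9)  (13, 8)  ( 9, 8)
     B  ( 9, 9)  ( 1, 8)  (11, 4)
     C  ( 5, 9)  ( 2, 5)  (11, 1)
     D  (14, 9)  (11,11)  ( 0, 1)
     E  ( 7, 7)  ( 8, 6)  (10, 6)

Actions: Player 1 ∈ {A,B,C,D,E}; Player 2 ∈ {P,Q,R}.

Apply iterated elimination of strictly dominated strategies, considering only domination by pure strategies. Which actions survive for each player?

P2 drop R (P beats it: A:9>8 B:9>4 C:9>1 D:9>1 E:7>6)
P1 drop B (A beats it: P:12>9 Q:13>1)
P1 drop C (A beats it: P:12>5 Q:13>2)
P1 drop E (A beats it: P:12>7 Q:13>8)
P1→{A,D} P2→{P,Q}

Survivors P1:{A,D} P2:{P,Q}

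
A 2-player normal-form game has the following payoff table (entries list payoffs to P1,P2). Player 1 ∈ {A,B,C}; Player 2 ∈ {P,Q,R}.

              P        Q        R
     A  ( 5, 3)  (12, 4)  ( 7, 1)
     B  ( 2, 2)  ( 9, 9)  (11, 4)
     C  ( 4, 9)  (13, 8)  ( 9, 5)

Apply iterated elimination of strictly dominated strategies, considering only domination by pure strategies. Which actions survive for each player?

Remaining: P1:{A,C} P2:{P,Q}

P2 drop R (Q beats it: A:4>1 B:9>4 C:8>5)
P1 drop B (A beats it: P:5>2 Q:12>9)
P1→{A,C} P2→{P,Q}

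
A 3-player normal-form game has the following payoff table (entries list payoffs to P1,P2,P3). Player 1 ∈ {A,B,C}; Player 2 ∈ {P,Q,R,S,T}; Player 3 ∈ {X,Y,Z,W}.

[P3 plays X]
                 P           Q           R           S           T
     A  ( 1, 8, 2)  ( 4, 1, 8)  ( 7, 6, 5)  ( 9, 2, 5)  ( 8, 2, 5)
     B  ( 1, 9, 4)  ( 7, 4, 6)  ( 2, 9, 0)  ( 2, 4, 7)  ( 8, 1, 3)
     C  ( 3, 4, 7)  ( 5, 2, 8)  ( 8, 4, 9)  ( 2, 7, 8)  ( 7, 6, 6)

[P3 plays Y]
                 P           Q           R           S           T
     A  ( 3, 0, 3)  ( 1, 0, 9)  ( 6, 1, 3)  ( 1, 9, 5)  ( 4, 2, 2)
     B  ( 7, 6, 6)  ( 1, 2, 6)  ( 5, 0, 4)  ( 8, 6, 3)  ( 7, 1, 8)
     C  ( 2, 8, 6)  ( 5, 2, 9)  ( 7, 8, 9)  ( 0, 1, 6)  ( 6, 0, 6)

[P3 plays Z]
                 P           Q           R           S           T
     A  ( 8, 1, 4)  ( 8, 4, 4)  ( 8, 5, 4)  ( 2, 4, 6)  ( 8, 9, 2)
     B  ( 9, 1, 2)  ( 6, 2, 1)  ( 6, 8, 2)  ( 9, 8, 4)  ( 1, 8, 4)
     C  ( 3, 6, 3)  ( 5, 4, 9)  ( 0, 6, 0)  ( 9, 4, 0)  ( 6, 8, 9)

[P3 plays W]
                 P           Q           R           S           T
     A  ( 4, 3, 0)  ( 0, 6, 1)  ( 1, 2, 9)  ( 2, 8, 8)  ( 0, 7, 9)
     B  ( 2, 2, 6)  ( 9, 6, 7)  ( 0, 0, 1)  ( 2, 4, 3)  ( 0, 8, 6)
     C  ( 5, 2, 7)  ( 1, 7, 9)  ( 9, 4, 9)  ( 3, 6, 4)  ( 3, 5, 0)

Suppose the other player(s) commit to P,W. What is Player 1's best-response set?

argmax u_1 = {C}

u_1(A vs P,W) = 4
u_1(B vs P,W) = 2
u_1(C vs P,W) = 5
max payoff 5 at {C}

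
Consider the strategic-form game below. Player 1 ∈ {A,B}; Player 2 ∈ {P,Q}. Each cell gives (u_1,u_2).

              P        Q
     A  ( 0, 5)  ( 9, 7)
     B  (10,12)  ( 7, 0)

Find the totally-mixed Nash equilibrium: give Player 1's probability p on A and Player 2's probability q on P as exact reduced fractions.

p=6/7, q=1/6

P1 indiff ⇒ q·0+(1-q)·9 = q·10+(1-q)·7 ⇒ q(-10) = (1-q)(-2) ⇒ q = 1/6
P2 indiff ⇒ p·5+(1-p)·12 = p·7+(1-p)·0 ⇒ p(-2) = (1-p)(-12) ⇒ p = 6/7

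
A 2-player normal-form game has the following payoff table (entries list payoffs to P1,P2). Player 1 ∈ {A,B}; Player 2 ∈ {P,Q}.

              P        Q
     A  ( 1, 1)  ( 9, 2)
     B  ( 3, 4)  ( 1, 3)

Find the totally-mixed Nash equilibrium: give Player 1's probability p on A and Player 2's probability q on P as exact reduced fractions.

P1 indiff ⇒ q·1+(1-q)·9 = q·3+(1-q)·1 ⇒ q(-2) = (1-q)(-8) ⇒ q = 4/5
P2 indiff ⇒ p·1+(1-p)·4 = p·2+(1-p)·3 ⇒ p(-1) = (1-p)(-1) ⇒ p = 1/2

P1 mixes 1/2 on A; P2 mixes 4/5 on P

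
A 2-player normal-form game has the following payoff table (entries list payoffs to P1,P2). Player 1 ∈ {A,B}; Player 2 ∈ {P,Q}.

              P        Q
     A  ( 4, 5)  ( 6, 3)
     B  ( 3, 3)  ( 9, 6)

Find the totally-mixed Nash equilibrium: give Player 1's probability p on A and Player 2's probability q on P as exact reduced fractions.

(p,q) = (3/5, 3/4)

P1 indiff ⇒ q·4+(1-q)·6 = q·3+(1-q)·9 ⇒ q(1) = (1-q)(3) ⇒ q = 3/4
P2 indiff ⇒ p·5+(1-p)·3 = p·3+(1-p)·6 ⇒ p(2) = (1-p)(3) ⇒ p = 3/5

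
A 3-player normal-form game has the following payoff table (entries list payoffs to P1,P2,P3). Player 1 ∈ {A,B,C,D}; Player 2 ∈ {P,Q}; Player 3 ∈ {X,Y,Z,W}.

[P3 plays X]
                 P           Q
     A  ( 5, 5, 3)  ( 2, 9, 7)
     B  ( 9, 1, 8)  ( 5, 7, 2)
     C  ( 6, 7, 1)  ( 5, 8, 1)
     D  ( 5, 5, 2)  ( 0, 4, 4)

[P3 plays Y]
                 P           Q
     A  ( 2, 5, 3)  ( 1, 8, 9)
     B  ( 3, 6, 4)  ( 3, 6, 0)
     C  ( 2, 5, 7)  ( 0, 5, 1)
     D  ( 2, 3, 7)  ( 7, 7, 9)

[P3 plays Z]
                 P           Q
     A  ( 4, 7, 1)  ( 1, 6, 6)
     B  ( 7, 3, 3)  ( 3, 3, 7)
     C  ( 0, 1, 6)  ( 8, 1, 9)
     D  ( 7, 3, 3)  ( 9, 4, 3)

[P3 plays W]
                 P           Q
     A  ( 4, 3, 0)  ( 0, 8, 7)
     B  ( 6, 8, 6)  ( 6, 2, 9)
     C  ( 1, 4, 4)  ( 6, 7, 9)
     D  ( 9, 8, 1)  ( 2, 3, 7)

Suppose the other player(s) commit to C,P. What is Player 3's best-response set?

P3 best: {Y}

u_3(X vs C,P) = 1
u_3(Y vs C,P) = 7
u_3(Z vs C,P) = 6
u_3(W vs C,P) = 4
max payoff 7 at {Y}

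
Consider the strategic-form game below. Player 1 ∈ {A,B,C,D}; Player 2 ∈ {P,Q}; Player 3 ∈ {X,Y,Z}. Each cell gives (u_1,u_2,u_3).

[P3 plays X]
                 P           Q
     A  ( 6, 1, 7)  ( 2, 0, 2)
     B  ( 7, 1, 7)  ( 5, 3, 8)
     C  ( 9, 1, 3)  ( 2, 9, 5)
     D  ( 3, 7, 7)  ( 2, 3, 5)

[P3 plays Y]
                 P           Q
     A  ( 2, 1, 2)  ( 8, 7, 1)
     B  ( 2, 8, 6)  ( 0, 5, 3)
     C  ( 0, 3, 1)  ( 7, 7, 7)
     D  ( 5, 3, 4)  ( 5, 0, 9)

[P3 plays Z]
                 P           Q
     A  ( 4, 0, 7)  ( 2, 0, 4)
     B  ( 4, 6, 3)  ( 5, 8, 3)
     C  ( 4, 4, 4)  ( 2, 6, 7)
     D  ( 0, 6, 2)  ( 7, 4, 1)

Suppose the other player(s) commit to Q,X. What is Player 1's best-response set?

P1 best: {B}

u_1(A vs Q,X) = 2
u_1(B vs Q,X) = 5
u_1(C vs Q,X) = 2
u_1(D vs Q,X) = 2
max payoff 5 at {B}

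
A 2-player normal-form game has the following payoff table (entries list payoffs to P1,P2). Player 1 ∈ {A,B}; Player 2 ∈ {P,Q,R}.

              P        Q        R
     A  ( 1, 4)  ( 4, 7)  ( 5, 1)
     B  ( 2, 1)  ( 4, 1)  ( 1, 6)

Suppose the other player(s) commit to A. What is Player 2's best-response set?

argmax u_2 = {Q}

u_2(P vs A) = 4
u_2(Q vs A) = 7
u_2(R vs A) = 1
max payoff 7 at {Q}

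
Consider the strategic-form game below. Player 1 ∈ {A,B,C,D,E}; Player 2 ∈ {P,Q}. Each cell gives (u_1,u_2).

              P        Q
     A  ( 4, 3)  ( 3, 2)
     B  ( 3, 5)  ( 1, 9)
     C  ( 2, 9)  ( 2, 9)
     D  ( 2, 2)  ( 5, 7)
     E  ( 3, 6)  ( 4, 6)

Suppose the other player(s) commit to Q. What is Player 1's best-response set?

argmax u_1 = {D}

u_1(A vs Q) = 3
u_1(B vs Q) = 1
u_1(C vs Q) = 2
u_1(D vs Q) = 5
u_1(E vs Q) = 4
max payoff 5 at {D}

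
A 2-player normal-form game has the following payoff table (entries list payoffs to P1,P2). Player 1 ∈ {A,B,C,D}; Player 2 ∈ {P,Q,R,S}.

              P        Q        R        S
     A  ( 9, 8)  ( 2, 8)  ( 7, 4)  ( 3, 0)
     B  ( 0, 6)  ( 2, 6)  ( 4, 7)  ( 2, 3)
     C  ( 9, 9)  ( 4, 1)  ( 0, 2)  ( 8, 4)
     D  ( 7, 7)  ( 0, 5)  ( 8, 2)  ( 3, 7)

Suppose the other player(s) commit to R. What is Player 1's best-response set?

BR_1 = {D}

u_1(A vs R) = 7
u_1(B vs R) = 4
u_1(C vs R) = 0
u_1(D vs R) = 8
max payoff 8 at {D}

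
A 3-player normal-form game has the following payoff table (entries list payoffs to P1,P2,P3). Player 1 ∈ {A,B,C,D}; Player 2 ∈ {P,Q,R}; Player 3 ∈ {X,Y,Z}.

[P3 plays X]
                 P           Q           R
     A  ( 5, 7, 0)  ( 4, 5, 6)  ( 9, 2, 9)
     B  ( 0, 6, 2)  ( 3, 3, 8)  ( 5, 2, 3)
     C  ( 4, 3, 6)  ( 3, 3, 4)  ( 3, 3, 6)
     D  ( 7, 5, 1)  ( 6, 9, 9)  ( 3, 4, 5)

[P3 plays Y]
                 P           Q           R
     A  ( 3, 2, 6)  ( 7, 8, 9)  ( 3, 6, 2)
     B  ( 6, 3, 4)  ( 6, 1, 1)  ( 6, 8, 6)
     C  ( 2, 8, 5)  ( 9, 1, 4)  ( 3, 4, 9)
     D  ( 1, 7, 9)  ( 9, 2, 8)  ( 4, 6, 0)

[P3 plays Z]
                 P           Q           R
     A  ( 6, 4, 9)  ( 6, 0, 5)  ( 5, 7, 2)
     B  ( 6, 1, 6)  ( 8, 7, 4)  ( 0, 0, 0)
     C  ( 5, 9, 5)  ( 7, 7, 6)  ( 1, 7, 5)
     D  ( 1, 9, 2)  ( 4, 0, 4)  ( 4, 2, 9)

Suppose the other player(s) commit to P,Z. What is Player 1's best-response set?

BR_1 = {A,B}

u_1(A vs P,Z) = 6
u_1(B vs P,Z) = 6
u_1(C vs P,Z) = 5
u_1(D vs P,Z) = 1
max payoff 6 at {A,B}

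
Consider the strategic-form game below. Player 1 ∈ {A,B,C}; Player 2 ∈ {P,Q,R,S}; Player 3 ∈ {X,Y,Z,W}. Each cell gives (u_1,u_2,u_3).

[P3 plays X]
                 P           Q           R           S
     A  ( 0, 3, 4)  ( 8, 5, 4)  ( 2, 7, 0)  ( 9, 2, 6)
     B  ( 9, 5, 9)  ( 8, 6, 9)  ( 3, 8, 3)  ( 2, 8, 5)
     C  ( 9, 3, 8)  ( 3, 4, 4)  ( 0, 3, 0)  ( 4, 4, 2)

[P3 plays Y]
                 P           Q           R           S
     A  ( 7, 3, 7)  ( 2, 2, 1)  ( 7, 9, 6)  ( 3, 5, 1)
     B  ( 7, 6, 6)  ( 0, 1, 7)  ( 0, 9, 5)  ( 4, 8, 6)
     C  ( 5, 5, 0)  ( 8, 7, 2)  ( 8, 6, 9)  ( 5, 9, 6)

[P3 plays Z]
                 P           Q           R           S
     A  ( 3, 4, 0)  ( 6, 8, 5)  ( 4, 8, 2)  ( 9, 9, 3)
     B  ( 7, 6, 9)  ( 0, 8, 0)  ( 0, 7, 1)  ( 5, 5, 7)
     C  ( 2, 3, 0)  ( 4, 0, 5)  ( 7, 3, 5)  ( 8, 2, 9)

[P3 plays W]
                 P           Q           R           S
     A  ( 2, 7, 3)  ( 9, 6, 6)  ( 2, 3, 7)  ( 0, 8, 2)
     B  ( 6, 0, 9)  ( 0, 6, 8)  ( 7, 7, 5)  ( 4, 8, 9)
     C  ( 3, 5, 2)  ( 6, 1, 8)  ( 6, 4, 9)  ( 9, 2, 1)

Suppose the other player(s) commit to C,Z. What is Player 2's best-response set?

P2 best: {P,R}

u_2(P vs C,Z) = 3
u_2(Q vs C,Z) = 0
u_2(R vs C,Z) = 3
u_2(S vs C,Z) = 2
max payoff 3 at {P,R}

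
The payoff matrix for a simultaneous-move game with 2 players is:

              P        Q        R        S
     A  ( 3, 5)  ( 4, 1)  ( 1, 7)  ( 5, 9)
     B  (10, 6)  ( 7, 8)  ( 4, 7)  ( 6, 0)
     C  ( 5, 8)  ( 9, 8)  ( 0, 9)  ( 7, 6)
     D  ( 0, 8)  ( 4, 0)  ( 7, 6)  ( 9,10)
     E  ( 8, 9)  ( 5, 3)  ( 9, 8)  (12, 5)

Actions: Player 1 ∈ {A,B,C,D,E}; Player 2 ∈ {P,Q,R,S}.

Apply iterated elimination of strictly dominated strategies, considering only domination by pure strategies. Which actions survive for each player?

P1 drop A (B beats it: P:10>3 Q:7>4 R:4>1 S:6>5)
P1 drop D (E beats it: P:8>0 Q:5>4 R:9>7 S:12>9)
P2 drop S (P beats it: B:6>0 C:8>6 E:9>5)
P1→{B,C,E} P2→{P,Q,R}

Remaining: P1:{B,C,E} P2:{P,Q,R}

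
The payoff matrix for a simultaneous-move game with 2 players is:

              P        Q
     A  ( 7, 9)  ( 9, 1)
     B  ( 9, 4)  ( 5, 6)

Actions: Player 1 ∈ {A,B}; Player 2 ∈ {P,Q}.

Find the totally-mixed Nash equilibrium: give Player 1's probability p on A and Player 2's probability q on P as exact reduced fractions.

P1 indiff ⇒ q·7+(1-q)·9 = q·9+(1-q)·5 ⇒ q(-2) = (1-q)(-4) ⇒ q = 2/3
P2 indiff ⇒ p·9+(1-p)·4 = p·1+(1-p)·6 ⇒ p(8) = (1-p)(2) ⇒ p = 1/5

(p,q) = (1/5, 2/3)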